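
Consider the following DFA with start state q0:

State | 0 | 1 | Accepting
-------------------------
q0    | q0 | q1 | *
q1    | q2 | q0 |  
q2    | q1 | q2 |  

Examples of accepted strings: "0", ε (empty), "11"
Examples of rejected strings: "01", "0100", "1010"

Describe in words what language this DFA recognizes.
binary numbers divisible by 3 (treating the string as a binary integer; leading zeros allowed, the empty string counts as 0)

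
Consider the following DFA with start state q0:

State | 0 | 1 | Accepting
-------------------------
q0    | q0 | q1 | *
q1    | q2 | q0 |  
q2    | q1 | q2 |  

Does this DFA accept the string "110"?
Start in q0.
Read '1': q0 → q1
Read '1': q1 → q0
Read '0': q0 → q0
Final state q0 is accepting, so the string is accepted.

Final answer: Yes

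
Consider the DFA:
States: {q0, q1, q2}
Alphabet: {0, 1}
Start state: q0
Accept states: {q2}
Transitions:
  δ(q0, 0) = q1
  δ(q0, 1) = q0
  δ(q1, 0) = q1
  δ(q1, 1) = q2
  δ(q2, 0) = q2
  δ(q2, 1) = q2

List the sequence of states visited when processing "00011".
Starting at q0
Read '0': q0 -> q1
Read '0': q1 -> q1
Read '0': q1 -> q1
Read '1': q1 -> q2
Read '1': q2 -> q2

Final answer: q0 -> q1 -> q1 -> q1 -> q2 -> q2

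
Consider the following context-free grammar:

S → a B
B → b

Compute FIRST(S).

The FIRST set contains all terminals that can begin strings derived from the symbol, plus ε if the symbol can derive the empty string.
S has the single production S → a B, whose right-hand side begins with the terminal a. So FIRST(S) = {a}.

Final answer: {a}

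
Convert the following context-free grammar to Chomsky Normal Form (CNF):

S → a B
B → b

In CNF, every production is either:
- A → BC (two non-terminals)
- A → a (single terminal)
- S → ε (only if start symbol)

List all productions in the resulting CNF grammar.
The grammar has no ε-productions or unit productions to eliminate.
S → a B has terminal a in a right-hand side of length ≥ 2: introduce T_a → a and use T_a in place of a.
B → b is already in CNF (single terminal) – keep it.
S → a B becomes S → T_a B.
Resulting CNF grammar (3 productions): T_a → a; B → b; S → T_a B

Final answer: T_a → a; B → b; S → T_a B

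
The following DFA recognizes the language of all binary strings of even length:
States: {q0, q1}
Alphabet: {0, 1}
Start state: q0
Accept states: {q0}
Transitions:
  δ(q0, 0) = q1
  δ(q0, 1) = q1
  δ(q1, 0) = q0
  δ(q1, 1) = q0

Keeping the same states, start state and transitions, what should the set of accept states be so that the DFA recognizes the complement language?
The DFA is complete (every state has a transition on every symbol), so the complement
is recognized by the same DFA with accepting and non-accepting states swapped.
Original accept states: {q0}
Complement accept states = All states - Original accept states
= {q0, q1} - {q0}
= {q1}
Complement language: strings of ODD length

Final answer: {q1}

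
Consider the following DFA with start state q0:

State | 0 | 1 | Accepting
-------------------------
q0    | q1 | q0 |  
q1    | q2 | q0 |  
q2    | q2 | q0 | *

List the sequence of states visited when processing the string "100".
q0 → q0 → q1 → q2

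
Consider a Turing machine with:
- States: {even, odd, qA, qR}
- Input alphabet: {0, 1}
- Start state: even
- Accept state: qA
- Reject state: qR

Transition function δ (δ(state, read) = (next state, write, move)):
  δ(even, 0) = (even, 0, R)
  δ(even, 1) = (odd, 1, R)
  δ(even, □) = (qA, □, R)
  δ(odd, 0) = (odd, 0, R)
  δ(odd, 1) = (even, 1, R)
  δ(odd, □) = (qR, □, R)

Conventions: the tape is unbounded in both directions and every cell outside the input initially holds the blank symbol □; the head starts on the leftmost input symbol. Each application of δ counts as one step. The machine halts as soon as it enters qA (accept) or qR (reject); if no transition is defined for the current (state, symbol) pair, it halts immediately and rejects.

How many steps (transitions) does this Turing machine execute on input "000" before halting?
Step 0: [even]000 (head at position 0)
Step 1: δ(even, 0) = (even, 0, R)  ⊢  0[even]00 (head at position 1)
Step 2: δ(even, 0) = (even, 0, R)  ⊢  00[even]0 (head at position 2)
Step 3: δ(even, 0) = (even, 0, R)  ⊢  000[even]□ (head at position 3)
Step 4: δ(even, □) = (qA, □, R)  ⊢  000□[qA]□ (head at position 4)
The machine is in qA, so it halts and accepts.
Number of transitions executed: 4.

Final answer: 4 steps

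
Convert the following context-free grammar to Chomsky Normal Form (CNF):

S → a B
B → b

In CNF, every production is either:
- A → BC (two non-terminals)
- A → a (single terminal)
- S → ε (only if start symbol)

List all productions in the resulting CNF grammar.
The grammar has no ε-productions or unit productions to eliminate.
S → a B has terminal a in a right-hand side of length ≥ 2: introduce T_a → a and use T_a in place of a.
B → b is already in CNF (single terminal) – keep it.
S → a B becomes S → T_a B.
Resulting CNF grammar (3 productions): T_a → a; B → b; S → T_a B

Final answer: T_a → a; B → b; S → T_a B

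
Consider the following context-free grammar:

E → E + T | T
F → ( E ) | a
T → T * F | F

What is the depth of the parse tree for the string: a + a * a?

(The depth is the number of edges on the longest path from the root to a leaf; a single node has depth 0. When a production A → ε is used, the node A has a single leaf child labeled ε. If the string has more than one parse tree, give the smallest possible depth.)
The grammar is unambiguous; the parse tree of a + a * a is:
E → E + T at the root (depth 0).
  Left E (depth 1) → T (2) → F (3) → a (4).
  Right T (depth 1) → T * F; that T (2) → F (3) → a (4); F (2) → a (3).
The longest root-to-leaf paths have 4 edges.
Depth = 4.

Final answer: 4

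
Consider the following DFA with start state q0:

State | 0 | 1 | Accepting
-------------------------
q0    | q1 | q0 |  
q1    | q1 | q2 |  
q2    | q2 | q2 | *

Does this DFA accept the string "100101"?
Start in q0.
Read '1': q0 → q0
Read '0': q0 → q1
Read '0': q1 → q1
Read '1': q1 → q2
Read '0': q2 → q2
Read '1': q2 → q2
Final state q2 is accepting, so the string is accepted.

Final answer: Yes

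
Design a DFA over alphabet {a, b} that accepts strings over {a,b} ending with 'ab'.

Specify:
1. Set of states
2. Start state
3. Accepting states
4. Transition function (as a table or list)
One valid DFA (any DFA recognizing the same language is acceptable):
States: {q0, q1, q2}
Start: q0
Accepting: {q2}
Transitions (accepting states marked with *):
State | a | b | Accepting
-------------------------
q0    | q1 | q0 |  
q1    | q1 | q2 |  
q2    | q1 | q0 | *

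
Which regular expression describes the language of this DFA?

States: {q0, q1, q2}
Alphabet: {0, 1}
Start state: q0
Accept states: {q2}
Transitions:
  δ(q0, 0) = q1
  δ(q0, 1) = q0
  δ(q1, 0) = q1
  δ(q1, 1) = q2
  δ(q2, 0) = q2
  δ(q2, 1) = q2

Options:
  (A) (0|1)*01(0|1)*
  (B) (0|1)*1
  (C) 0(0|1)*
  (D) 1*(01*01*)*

Testing sample strings against the DFA:
  '110' -> rejected
  '01001' -> accepted
  '11110' -> rejected
  '01111' -> accepted
Checking each option for a counterexample:
  (A) (0|1)*01(0|1)*: agrees with the DFA on all strings of length ≤ 4
  (B) (0|1)*1: '1' is rejected by the DFA but matches the regex → eliminated
  (C) 0(0|1)*: '0' is rejected by the DFA but matches the regex → eliminated
  (D) 1*(01*01*)*: ε is rejected by the DFA but matches the regex → eliminated
Only (A) (0|1)*01(0|1)* is consistent with the DFA.

Final answer: (A) (0|1)*01(0|1)*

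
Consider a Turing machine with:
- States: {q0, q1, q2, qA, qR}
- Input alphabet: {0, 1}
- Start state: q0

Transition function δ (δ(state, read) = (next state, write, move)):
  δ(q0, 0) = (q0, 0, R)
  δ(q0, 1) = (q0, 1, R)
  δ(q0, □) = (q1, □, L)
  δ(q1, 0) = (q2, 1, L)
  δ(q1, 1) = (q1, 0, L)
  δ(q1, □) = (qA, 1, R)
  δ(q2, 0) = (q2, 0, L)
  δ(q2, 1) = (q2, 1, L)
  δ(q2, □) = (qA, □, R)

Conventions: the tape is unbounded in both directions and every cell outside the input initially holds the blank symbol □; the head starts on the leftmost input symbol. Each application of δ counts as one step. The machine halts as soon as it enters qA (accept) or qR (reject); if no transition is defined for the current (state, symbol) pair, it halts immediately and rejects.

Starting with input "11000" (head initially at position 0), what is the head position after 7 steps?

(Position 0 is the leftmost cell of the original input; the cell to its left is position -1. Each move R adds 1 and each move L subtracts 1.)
Step 0: [q0]11000 (head at position 0)
Step 1: δ(q0, 1) = (q0, 1, R)  ⊢  1[q0]1000 (head at position 1)
Step 2: δ(q0, 1) = (q0, 1, R)  ⊢  11[q0]000 (head at position 2)
Step 3: δ(q0, 0) = (q0, 0, R)  ⊢  110[q0]00 (head at position 3)
Step 4: δ(q0, 0) = (q0, 0, R)  ⊢  1100[q0]0 (head at position 4)
Step 5: δ(q0, 0) = (q0, 0, R)  ⊢  11000[q0]□ (head at position 5)
Step 6: δ(q0, □) = (q1, □, L)  ⊢  1100[q1]0□ (head at position 4)
Step 7: δ(q1, 0) = (q2, 1, L)  ⊢  110[q2]01□ (head at position 3)
Head position after 7 steps: 3

Final answer: Position 3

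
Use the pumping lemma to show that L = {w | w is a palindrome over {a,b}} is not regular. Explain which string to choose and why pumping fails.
Language: L = {w | w is a palindrome over {a,b}} (strings that read the same forwards and backwards)
Step 1: Assume for contradiction that L is regular, with pumping length p.
Step 2: Choose s = a^p b a^p. Then s ∈ L (it reads the same forwards and backwards) and |s| ≥ p.
Step 3: Consider any decomposition s = xyz with |xy| ≤ p and |y| > 0. Since |xy| ≤ p and the first p symbols of s are all a's, y = a^k for some k with 1 ≤ k ≤ p.
Step 4: Pumping up (i = 2): xy²z = a^(p+k) b a^p. Its reverse is a^p b a^(p+k) ≠ a^(p+k) b a^p (the single b is no longer in the middle), so xy²z is not a palindrome and xy²z ∉ L.
This contradicts the pumping lemma, so L is not regular.

Final answer: Choose s = a^p b a^p. Since |xy| ≤ p, y = a^k with k ≥ 1. Then xy²z = a^(p+k) b a^p is not a palindrome, so ∉ L.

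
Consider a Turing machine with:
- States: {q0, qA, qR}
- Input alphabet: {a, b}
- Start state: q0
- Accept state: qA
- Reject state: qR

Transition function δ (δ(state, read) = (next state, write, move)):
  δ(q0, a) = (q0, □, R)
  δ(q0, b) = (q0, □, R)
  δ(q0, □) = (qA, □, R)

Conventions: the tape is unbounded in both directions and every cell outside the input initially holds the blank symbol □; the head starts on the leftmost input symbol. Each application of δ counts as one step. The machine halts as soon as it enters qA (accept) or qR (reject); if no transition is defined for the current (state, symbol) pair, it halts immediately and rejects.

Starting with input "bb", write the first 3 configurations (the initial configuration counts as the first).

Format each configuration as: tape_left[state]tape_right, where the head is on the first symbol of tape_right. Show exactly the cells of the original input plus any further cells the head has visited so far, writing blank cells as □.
Step 0: [q0]bb (head at position 0)
Step 1: δ(q0, b) = (q0, □, R)  ⊢  □[q0]b (head at position 1)
Step 2: δ(q0, b) = (q0, □, R)  ⊢  □□[q0]□ (head at position 2)

Final answer: [q0]bb ⊢ □[q0]b ⊢ □□[q0]□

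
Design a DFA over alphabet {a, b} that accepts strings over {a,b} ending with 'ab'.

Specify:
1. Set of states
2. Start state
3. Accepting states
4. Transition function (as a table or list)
One valid DFA (any DFA recognizing the same language is acceptable):
States: {q0, q1, q2}
Start: q0
Accepting: {q2}
Transitions (accepting states marked with *):
State | a | b | Accepting
-------------------------
q0    | q1 | q0 |  
q1    | q1 | q2 |  
q2    | q1 | q0 | *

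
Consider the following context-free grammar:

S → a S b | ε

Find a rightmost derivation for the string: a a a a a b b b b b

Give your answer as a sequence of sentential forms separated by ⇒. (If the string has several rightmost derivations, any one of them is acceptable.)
Start with S.
Step 1: the rightmost non-terminal is S; apply S → a S b:  a S b
Step 2: the rightmost non-terminal is S; apply S → a S b:  a a S b b
Step 3: the rightmost non-terminal is S; apply S → a S b:  a a a S b b b
Step 4: the rightmost non-terminal is S; apply S → a S b:  a a a a S b b b b
Step 5: the rightmost non-terminal is S; apply S → a S b:  a a a a a S b b b b b
Step 6: the rightmost non-terminal is S; apply S → ε:  a a a a a b b b b b

Final answer: S ⇒ a S b ⇒ a a S b b ⇒ a a a S b b b ⇒ a a a a S b b b b ⇒ a a a a a S b b b b b ⇒ a a a a a b b b b b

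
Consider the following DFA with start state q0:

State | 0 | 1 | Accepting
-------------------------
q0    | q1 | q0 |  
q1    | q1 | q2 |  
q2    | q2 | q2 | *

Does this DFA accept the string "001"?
Start in q0.
Read '0': q0 → q1
Read '0': q1 → q1
Read '1': q1 → q2
Final state q2 is accepting, so the string is accepted.

Final answer: Yes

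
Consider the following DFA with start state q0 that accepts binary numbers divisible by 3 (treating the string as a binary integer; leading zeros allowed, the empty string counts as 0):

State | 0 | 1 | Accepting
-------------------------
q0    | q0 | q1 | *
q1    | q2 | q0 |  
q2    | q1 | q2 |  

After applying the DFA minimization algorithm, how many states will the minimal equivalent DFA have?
All 3 states are reachable from q0, so none can be removed as unreachable.
Table-filling: first mark every (accepting, non-accepting) pair as distinguishable (accepting: {q0}; non-accepting: {q1, q2}).
Round 1: (q1, q2) on '1' go to q0 and q2, already distinguishable → mark.
Every pair of states is distinguishable, so the DFA is already minimal.
Equivalence classes: {q0}, {q1}, {q2} → 3 states.

Final answer: 3 states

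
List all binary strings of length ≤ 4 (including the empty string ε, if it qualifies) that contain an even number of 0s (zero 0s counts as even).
Checking every binary string of length 0 to 4:
  Length 0: accepted: ε | rejected: (none)
  Length 1: accepted: 1 | rejected: 0
  Length 2: accepted: 00, 11 | rejected: 01, 10
  Length 3: accepted: 001, 010, 100, 111 | rejected: 000, 011, 101, 110
  Length 4: accepted: 0000, 0011, 0101, 0110, 1001, 1010, 1100, 1111 | rejected: 0001, 0010, 0100, 0111, 1000, 1011, 1101, 1110
Total: 16 string(s).

Final answer: ε, 1, 00, 11, 001, 010, 100, 111, 0000, 0011, 0101, 0110, 1001, 1010, 1100, 1111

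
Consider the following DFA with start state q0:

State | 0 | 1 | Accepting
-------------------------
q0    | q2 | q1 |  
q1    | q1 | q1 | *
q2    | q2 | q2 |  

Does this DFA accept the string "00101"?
Start in q0.
Read '0': q0 → q2
Read '0': q2 → q2
Read '1': q2 → q2
Read '0': q2 → q2
Read '1': q2 → q2
Final state q2 is not accepting, so the string is rejected.

Final answer: No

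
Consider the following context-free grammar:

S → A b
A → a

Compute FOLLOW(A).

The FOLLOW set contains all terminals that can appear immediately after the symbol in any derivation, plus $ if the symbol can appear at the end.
A occurs only in S → A b, where it is immediately followed by the terminal b. So FOLLOW(A) = {b}.

Final answer: {b}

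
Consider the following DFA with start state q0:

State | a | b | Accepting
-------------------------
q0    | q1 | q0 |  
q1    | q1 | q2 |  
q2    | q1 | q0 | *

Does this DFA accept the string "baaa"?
Start in q0.
Read 'b': q0 → q0
Read 'a': q0 → q1
Read 'a': q1 → q1
Read 'a': q1 → q1
Final state q1 is not accepting, so the string is rejected.

Final answer: No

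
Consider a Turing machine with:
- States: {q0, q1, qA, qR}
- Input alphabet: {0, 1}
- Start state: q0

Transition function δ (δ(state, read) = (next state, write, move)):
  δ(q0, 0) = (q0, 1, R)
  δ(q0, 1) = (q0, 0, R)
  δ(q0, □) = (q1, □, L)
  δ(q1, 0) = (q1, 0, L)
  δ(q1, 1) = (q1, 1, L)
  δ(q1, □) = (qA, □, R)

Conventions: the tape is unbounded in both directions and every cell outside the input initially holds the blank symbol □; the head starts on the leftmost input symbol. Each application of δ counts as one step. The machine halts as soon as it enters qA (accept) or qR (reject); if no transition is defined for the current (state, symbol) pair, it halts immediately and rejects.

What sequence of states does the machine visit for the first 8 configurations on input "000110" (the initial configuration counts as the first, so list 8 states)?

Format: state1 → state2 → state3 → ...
Step 0: [q0]000110 (head at position 0)
Step 1: δ(q0, 0) = (q0, 1, R)  ⊢  1[q0]00110 (head at position 1)
Step 2: δ(q0, 0) = (q0, 1, R)  ⊢  11[q0]0110 (head at position 2)
Step 3: δ(q0, 0) = (q0, 1, R)  ⊢  111[q0]110 (head at position 3)
Step 4: δ(q0, 1) = (q0, 0, R)  ⊢  1110[q0]10 (head at position 4)
Step 5: δ(q0, 1) = (q0, 0, R)  ⊢  11100[q0]0 (head at position 5)
Step 6: δ(q0, 0) = (q0, 1, R)  ⊢  111001[q0]□ (head at position 6)
Step 7: δ(q0, □) = (q1, □, L)  ⊢  11100[q1]1□ (head at position 5)
Reading off the states of these 8 configurations: q0 → q0 → q0 → q0 → q0 → q0 → q0 → q1

Final answer: q0 → q0 → q0 → q0 → q0 → q0 → q0 → q1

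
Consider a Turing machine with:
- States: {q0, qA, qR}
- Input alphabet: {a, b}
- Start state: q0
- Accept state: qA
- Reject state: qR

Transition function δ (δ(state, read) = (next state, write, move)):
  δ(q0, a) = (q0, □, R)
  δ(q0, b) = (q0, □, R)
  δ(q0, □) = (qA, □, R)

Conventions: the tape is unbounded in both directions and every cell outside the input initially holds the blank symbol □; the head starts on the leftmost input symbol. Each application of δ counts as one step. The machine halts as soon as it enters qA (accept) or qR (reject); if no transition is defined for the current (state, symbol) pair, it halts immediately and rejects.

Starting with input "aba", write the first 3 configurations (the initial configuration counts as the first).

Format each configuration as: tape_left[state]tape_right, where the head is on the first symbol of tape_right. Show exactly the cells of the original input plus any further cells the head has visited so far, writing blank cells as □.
Step 0: [q0]aba (head at position 0)
Step 1: δ(q0, a) = (q0, □, R)  ⊢  □[q0]ba (head at position 1)
Step 2: δ(q0, b) = (q0, □, R)  ⊢  □□[q0]a (head at position 2)

Final answer: [q0]aba ⊢ □[q0]ba ⊢ □□[q0]a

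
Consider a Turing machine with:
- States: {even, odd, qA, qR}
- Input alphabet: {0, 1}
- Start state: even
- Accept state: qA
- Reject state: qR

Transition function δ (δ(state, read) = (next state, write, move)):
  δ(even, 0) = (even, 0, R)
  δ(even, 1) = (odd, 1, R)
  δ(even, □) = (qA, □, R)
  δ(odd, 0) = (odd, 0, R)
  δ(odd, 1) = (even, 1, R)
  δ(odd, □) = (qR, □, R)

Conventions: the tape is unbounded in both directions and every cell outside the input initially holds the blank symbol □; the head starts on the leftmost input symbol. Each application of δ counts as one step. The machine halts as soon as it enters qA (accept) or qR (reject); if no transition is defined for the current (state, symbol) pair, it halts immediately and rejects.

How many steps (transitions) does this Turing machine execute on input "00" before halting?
Step 0: [even]00 (head at position 0)
Step 1: δ(even, 0) = (even, 0, R)  ⊢  0[even]0 (head at position 1)
Step 2: δ(even, 0) = (even, 0, R)  ⊢  00[even]□ (head at position 2)
Step 3: δ(even, □) = (qA, □, R)  ⊢  00□[qA]□ (head at position 3)
The machine is in qA, so it halts and accepts.
Number of transitions executed: 3.

Final answer: 3 steps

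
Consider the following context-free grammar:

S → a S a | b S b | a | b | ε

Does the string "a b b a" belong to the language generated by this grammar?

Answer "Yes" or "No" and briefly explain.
A derivation exists: S ⇒ a S a ⇒ a b S b a ⇒ a b b a (using S → a S a, S → b S b, then S → ε).

Final answer: Yes - a valid derivation exists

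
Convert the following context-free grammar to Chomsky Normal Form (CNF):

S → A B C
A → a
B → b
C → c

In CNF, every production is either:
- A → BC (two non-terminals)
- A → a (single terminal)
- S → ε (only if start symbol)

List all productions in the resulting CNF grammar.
The grammar has no ε-productions or unit productions to eliminate.
A → a is already in CNF (single terminal) – keep it.
B → b is already in CNF (single terminal) – keep it.
C → c is already in CNF (single terminal) – keep it.
S → A B C has 3 symbols on the right: break it into binary productions S → A X0, X0 → B C.
Resulting CNF grammar (5 productions): A → a; B → b; C → c; S → A X0; X0 → B C

Final answer: A → a; B → b; C → c; S → A X0; X0 → B C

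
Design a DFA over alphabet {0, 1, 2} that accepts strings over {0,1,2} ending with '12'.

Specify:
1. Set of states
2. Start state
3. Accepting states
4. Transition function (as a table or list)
One valid DFA (any DFA recognizing the same language is acceptable):
States: {q0, q1, q2}
Start: q0
Accepting: {q2}
Transitions (accepting states marked with *):
State | 0 | 1 | 2 | Accepting
-----------------------------
q0    | q0 | q1 | q0 |  
q1    | q0 | q1 | q2 |  
q2    | q0 | q1 | q0 | *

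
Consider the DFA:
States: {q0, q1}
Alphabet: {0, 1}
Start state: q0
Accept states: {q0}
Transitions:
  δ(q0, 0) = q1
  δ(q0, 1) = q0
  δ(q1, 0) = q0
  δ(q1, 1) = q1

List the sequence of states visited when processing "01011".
Starting at q0
Read '0': q0 -> q1
Read '1': q1 -> q1
Read '0': q1 -> q0
Read '1': q0 -> q0
Read '1': q0 -> q0

Final answer: q0 -> q1 -> q1 -> q0 -> q0 -> q0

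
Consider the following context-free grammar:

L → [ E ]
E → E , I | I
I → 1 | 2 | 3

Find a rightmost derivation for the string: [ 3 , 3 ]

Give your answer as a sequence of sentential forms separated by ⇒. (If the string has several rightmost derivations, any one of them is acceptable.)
Start with L.
Step 1: the rightmost non-terminal is L; apply L → [ E ]:  [ E ]
Step 2: the rightmost non-terminal is E; apply E → E , I:  [ E , I ]
Step 3: the rightmost non-terminal is I; apply I → 3:  [ E , 3 ]
Step 4: the rightmost non-terminal is E; apply E → I:  [ I , 3 ]
Step 5: the rightmost non-terminal is I; apply I → 3:  [ 3 , 3 ]

Final answer: L ⇒ [ E ] ⇒ [ E , I ] ⇒ [ E , 3 ] ⇒ [ I , 3 ] ⇒ [ 3 , 3 ]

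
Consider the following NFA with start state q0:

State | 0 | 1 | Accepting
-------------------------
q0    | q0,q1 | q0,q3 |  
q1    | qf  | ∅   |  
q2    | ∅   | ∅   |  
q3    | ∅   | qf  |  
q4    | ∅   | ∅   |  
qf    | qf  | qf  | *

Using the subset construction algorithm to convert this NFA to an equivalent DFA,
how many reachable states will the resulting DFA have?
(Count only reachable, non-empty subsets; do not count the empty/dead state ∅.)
Start subset: {q0}
{q0}: on 0 → {q0, q1}, on 1 → {q0, q3}
{q0, q1}: on 0 → {q0, q1, qf}, on 1 → {q0, q3}
{q0, q3}: on 0 → {q0, q1}, on 1 → {q0, q3, qf}
{q0, q1, qf}: on 0 → {q0, q1, qf}, on 1 → {q0, q3, qf}
{q0, q3, qf}: on 0 → {q0, q1, qf}, on 1 → {q0, q3, qf}
Reachable non-empty subsets: {q0}, {q0, q1}, {q0, q3}, {q0, q1, qf}, {q0, q3, qf} — 5 in total.

Final answer: 5 states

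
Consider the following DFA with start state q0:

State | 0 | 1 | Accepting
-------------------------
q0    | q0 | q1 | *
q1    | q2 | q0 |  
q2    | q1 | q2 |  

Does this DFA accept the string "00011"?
Start in q0.
Read '0': q0 → q0
Read '0': q0 → q0
Read '0': q0 → q0
Read '1': q0 → q1
Read '1': q1 → q0
Final state q0 is accepting, so the string is accepted.

Final answer: Yes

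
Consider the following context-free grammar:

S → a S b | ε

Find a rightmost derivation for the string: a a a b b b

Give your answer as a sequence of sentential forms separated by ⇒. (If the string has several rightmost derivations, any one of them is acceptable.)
Start with S.
Step 1: the rightmost non-terminal is S; apply S → a S b:  a S b
Step 2: the rightmost non-terminal is S; apply S → a S b:  a a S b b
Step 3: the rightmost non-terminal is S; apply S → a S b:  a a a S b b b
Step 4: the rightmost non-terminal is S; apply S → ε:  a a a b b b

Final answer: S ⇒ a S b ⇒ a a S b b ⇒ a a a S b b b ⇒ a a a b b b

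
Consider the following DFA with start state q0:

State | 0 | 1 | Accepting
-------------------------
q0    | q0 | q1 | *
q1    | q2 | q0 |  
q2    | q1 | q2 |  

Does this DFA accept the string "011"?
Start in q0.
Read '0': q0 → q0
Read '1': q0 → q1
Read '1': q1 → q0
Final state q0 is accepting, so the string is accepted.

Final answer: Yes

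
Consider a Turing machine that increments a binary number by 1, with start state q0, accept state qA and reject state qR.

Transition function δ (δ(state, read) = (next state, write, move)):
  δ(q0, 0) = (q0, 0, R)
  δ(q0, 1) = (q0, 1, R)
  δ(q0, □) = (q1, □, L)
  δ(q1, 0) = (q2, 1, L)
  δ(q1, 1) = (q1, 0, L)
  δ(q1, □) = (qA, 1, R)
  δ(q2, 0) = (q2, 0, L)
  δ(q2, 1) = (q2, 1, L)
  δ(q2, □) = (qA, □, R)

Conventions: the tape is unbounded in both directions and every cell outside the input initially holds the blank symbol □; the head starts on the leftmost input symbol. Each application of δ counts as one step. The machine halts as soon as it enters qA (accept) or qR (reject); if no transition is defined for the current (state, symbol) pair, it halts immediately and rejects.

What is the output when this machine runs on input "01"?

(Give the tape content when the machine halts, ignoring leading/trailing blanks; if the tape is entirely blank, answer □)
Step 0: [q0]01 (head at position 0)
Step 1: δ(q0, 0) = (q0, 0, R)  ⊢  0[q0]1 (head at position 1)
Step 2: δ(q0, 1) = (q0, 1, R)  ⊢  01[q0]□ (head at position 2)
Step 3: δ(q0, □) = (q1, □, L)  ⊢  0[q1]1□ (head at position 1)
Step 4: δ(q1, 1) = (q1, 0, L)  ⊢  [q1]00□ (head at position 0)
Step 5: δ(q1, 0) = (q2, 1, L)  ⊢  [q2]□10□ (head at position -1)
Step 6: δ(q2, □) = (qA, □, R)  ⊢  □[qA]10□ (head at position 0)
The machine is in qA, so it halts and accepts.
Tape content when halted (ignoring surrounding blanks): 10

Final answer: Output: 10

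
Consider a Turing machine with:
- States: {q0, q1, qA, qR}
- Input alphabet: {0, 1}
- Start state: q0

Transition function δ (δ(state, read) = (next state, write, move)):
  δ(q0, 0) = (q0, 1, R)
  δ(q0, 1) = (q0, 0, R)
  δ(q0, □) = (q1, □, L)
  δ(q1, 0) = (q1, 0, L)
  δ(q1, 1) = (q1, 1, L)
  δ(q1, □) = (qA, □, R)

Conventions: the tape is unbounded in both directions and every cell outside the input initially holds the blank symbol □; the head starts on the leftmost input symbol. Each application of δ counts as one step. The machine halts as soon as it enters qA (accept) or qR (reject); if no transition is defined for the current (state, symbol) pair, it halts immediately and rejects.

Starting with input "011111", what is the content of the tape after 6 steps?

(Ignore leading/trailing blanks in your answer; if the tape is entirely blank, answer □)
Step 0: [q0]011111 (head at position 0)
Step 1: δ(q0, 0) = (q0, 1, R)  ⊢  1[q0]11111 (head at position 1)
Step 2: δ(q0, 1) = (q0, 0, R)  ⊢  10[q0]1111 (head at position 2)
Step 3: δ(q0, 1) = (q0, 0, R)  ⊢  100[q0]111 (head at position 3)
Step 4: δ(q0, 1) = (q0, 0, R)  ⊢  1000[q0]11 (head at position 4)
Step 5: δ(q0, 1) = (q0, 0, R)  ⊢  10000[q0]1 (head at position 5)
Step 6: δ(q0, 1) = (q0, 0, R)  ⊢  100000[q0]□ (head at position 6)
Tape after 6 steps (ignoring surrounding blanks): 100000

Final answer: Tape: 100000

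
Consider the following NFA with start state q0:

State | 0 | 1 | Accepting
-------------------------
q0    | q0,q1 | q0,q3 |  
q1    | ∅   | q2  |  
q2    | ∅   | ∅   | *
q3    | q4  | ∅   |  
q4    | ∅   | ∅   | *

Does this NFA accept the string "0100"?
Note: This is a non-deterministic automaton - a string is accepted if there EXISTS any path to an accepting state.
Track the set of states the NFA could be in: start {q0}
Read '0': {q0} → {q0, q1}
Read '1': {q0, q1} → {q0, q2, q3}
Read '0': {q0, q2, q3} → {q0, q1, q4}
Read '0': {q0, q1, q4} → {q0, q1}
Final set {q0, q1} contains no accepting state → rejected.

Final answer: No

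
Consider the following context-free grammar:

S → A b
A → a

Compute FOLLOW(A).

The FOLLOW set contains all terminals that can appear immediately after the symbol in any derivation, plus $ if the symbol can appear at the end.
A occurs only in S → A b, where it is immediately followed by the terminal b. So FOLLOW(A) = {b}.

Final answer: {b}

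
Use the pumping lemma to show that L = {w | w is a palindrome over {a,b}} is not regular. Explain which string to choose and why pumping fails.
Language: L = {w | w is a palindrome over {a,b}} (strings that read the same forwards and backwards)
Step 1: Assume for contradiction that L is regular, with pumping length p.
Step 2: Choose s = a^p b a^p. Then s ∈ L (it reads the same forwards and backwards) and |s| ≥ p.
Step 3: Consider any decomposition s = xyz with |xy| ≤ p and |y| > 0. Since |xy| ≤ p and the first p symbols of s are all a's, y = a^k for some k with 1 ≤ k ≤ p.
Step 4: Pumping up (i = 2): xy²z = a^(p+k) b a^p. Its reverse is a^p b a^(p+k) ≠ a^(p+k) b a^p (the single b is no longer in the middle), so xy²z is not a palindrome and xy²z ∉ L.
This contradicts the pumping lemma, so L is not regular.

Final answer: Choose s = a^p b a^p. Since |xy| ≤ p, y = a^k with k ≥ 1. Then xy²z = a^(p+k) b a^p is not a palindrome, so ∉ L.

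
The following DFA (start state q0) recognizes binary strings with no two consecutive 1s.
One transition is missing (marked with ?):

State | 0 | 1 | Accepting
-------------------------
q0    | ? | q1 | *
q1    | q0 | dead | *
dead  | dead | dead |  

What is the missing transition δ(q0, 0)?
q0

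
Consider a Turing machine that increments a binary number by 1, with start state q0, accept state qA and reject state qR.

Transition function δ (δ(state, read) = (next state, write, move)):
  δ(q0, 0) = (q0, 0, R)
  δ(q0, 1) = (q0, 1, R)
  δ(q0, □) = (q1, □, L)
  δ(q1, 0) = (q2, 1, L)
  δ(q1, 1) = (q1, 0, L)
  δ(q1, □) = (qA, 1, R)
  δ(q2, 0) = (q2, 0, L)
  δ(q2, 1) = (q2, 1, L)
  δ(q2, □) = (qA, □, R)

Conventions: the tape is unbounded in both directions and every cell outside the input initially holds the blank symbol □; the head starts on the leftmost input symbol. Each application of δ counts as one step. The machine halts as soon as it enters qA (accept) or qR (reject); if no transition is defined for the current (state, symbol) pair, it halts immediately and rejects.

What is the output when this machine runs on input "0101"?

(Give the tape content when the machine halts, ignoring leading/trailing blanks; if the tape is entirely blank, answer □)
Step 0: [q0]0101 (head at position 0)
Step 1: δ(q0, 0) = (q0, 0, R)  ⊢  0[q0]101 (head at position 1)
Step 2: δ(q0, 1) = (q0, 1, R)  ⊢  01[q0]01 (head at position 2)
Step 3: δ(q0, 0) = (q0, 0, R)  ⊢  010[q0]1 (head at position 3)
Step 4: δ(q0, 1) = (q0, 1, R)  ⊢  0101[q0]□ (head at position 4)
Step 5: δ(q0, □) = (q1, □, L)  ⊢  010[q1]1□ (head at position 3)
Step 6: δ(q1, 1) = (q1, 0, L)  ⊢  01[q1]00□ (head at position 2)
Step 7: δ(q1, 0) = (q2, 1, L)  ⊢  0[q2]110□ (head at position 1)
Step 8: δ(q2, 1) = (q2, 1, L)  ⊢  [q2]0110□ (head at position 0)
Step 9: δ(q2, 0) = (q2, 0, L)  ⊢  [q2]□0110□ (head at position -1)
Step 10: δ(q2, □) = (qA, □, R)  ⊢  □[qA]0110□ (head at position 0)
The machine is in qA, so it halts and accepts.
Tape content when halted (ignoring surrounding blanks): 0110

Final answer: Output: 0110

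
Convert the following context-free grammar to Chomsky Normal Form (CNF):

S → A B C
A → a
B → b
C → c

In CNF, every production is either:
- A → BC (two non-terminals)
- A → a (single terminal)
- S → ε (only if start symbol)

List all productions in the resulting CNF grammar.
The grammar has no ε-productions or unit productions to eliminate.
A → a is already in CNF (single terminal) – keep it.
B → b is already in CNF (single terminal) – keep it.
C → c is already in CNF (single terminal) – keep it.
S → A B C has 3 symbols on the right: break it into binary productions S → A X0, X0 → B C.
Resulting CNF grammar (5 productions): A → a; B → b; C → c; S → A X0; X0 → B C

Final answer: A → a; B → b; C → c; S → A X0; X0 → B C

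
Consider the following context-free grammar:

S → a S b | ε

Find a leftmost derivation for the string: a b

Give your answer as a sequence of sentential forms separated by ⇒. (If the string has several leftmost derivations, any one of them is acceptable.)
Start with S.
Step 1: the leftmost non-terminal is S; apply S → a S b:  a S b
Step 2: the leftmost non-terminal is S; apply S → ε:  a b

Final answer: S ⇒ a S b ⇒ a b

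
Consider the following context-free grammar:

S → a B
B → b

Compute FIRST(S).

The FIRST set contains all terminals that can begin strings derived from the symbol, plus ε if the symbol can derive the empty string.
S has the single production S → a B, whose right-hand side begins with the terminal a. So FIRST(S) = {a}.

Final answer: {a}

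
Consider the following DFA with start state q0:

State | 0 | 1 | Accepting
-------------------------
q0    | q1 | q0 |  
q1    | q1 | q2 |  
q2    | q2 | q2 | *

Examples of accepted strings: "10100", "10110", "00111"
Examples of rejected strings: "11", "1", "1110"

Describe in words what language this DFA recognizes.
binary strings containing '01' as a substring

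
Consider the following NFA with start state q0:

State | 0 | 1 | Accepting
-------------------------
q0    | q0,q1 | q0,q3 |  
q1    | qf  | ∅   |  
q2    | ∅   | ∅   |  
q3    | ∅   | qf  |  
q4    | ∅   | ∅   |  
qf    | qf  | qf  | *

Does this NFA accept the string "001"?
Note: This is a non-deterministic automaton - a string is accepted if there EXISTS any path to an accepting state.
Track the set of states the NFA could be in: start {q0}
Read '0': {q0} → {q0, q1}
Read '0': {q0, q1} → {q0, q1, qf}
Read '1': {q0, q1, qf} → {q0, q3, qf}
Final set {q0, q3, qf} contains accepting state(s) {qf} → accepted.

Final answer: Yes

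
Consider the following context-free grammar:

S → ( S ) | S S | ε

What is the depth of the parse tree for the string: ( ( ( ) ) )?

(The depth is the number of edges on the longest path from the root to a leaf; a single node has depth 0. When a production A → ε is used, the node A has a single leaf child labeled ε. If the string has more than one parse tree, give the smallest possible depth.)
The string is 3 nested pairs. The shallowest parse tree applies S → ( S ) 3 times (one node per nested pair, each a child of the previous) and then S → ε in the middle.
S nodes at depths 0..3, ε leaf at depth 4; parentheses leaves are at depths 1..3.
(Using S → S S with an S → ε child anywhere only adds levels, so it cannot give a shallower tree.)
Depth = 4.

Final answer: 4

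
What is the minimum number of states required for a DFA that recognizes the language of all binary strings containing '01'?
Language: binary strings containing '01'
Lower bound (Myhill–Nerode): the prefixes ε, 0, 01 are pairwise distinguishable:
  ε vs 01: suffix ε distinguishes them (ε is rejected, 01 is accepted)
  0 vs 01: suffix ε distinguishes them (0 is rejected, 01 is accepted)
  ε vs 0: suffix 1 distinguishes them (ε·1 = 1 is rejected, 0·1 = 01 is accepted)
So any DFA needs at least 3 states.
Upper bound: a DFA with 3 states exists (one state per class above: 'no progress', 'last symbol 0', and 'seen 01' (accepting sink)).
Minimum states: 3

Final answer: 3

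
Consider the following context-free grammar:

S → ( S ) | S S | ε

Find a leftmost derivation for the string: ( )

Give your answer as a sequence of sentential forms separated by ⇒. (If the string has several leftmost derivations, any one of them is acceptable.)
Start with S.
Step 1: the leftmost non-terminal is S; apply S → ( S ):  ( S )
Step 2: the leftmost non-terminal is S; apply S → ε:  ( )

Final answer: S ⇒ ( S ) ⇒ ( )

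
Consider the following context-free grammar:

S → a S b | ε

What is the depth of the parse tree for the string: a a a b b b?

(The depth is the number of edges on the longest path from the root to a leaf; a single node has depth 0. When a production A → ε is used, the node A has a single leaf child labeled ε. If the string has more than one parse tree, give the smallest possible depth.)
The only parse tree applies S → a S b 3 times (once per matching a…b pair) and then S → ε.
The S nodes sit at depths 0, 1, …, 3; the innermost S (depth 3) has the single child ε at depth 4.
The terminal leaves a, b are at depths 1..3, so the longest root-to-leaf path is S → S → … → S → ε with 4 edges.
Depth = 4.

Final answer: 4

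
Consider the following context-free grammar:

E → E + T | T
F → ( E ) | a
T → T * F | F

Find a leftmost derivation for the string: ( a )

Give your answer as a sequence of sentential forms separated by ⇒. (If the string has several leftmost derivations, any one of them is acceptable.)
Start with E.
Step 1: the leftmost non-terminal is E; apply E → T:  T
Step 2: the leftmost non-terminal is T; apply T → F:  F
Step 3: the leftmost non-terminal is F; apply F → ( E ):  ( E )
Step 4: the leftmost non-terminal is E; apply E → T:  ( T )
Step 5: the leftmost non-terminal is T; apply T → F:  ( F )
Step 6: the leftmost non-terminal is F; apply F → a:  ( a )

Final answer: E ⇒ T ⇒ F ⇒ ( E ) ⇒ ( T ) ⇒ ( F ) ⇒ ( a )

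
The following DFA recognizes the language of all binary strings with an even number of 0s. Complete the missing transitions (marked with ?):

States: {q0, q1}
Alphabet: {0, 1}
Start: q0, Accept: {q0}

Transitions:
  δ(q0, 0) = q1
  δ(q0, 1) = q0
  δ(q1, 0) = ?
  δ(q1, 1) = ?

What each state remembers (consistent with the given transitions and accept states):
  q0: an even number of 0s has been read so far
  q1: an odd number of 0s has been read so far
Filling in the missing entries:
  δ(q1, 0): in q1 (an odd number of 0s has been read so far), after reading 0 we have: an even number of 0s has been read so far → q0
  δ(q1, 1): in q1 (an odd number of 0s has been read so far), after reading 1 we have: an odd number of 0s has been read so far → q1

Final answer: δ(q1, 0) = q0; δ(q1, 1) = q1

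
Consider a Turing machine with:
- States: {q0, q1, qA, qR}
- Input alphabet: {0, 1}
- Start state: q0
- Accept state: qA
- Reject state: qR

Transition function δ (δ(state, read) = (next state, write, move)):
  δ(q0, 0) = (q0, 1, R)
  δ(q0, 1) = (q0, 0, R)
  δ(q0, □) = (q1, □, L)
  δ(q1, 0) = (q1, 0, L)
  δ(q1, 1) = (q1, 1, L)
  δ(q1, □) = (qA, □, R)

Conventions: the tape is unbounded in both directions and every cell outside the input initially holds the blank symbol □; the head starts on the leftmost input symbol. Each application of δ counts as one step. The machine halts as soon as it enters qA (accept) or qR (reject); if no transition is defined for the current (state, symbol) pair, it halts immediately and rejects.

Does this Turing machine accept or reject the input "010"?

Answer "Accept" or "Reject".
Step 0: [q0]010 (head at position 0)
Step 1: δ(q0, 0) = (q0, 1, R)  ⊢  1[q0]10 (head at position 1)
Step 2: δ(q0, 1) = (q0, 0, R)  ⊢  10[q0]0 (head at position 2)
Step 3: δ(q0, 0) = (q0, 1, R)  ⊢  101[q0]□ (head at position 3)
Step 4: δ(q0, □) = (q1, □, L)  ⊢  10[q1]1□ (head at position 2)
Step 5: δ(q1, 1) = (q1, 1, L)  ⊢  1[q1]01□ (head at position 1)
Step 6: δ(q1, 0) = (q1, 0, L)  ⊢  [q1]101□ (head at position 0)
Step 7: δ(q1, 1) = (q1, 1, L)  ⊢  [q1]□101□ (head at position -1)
Step 8: δ(q1, □) = (qA, □, R)  ⊢  □[qA]101□ (head at position 0)
The machine is in qA, so it halts and accepts.

Final answer: Accept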